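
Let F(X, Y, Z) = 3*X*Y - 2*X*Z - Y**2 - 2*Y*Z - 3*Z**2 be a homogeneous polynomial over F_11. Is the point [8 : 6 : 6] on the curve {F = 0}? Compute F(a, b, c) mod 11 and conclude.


F(8,6,6) ≡ 8 (mod 11); P is NOT on the curve.

Evaluate F(8, 6, 6) term-by-term (mod 11).
  3*X*Y ↦ 3·8·6·1 = 144
  -2*X*Z ↦ -2·8·1·6 = -96
  -Y**2 ↦ -1·1·36·1 = -36
  -2*Y*Z ↦ -2·1·6·6 = -72
  -3*Z**2 ↦ -3·1·1·36 = -108
Sum: F(8, 6, 6) = (144) + (-96) + (-36) + (-72) + (-108) = -168.
Reducing mod 11: -168 ≡ 8 (mod 11).
Since F(a, b, c) ≡ 8 ≠ 0 (mod 11), P does NOT lie on the curve.


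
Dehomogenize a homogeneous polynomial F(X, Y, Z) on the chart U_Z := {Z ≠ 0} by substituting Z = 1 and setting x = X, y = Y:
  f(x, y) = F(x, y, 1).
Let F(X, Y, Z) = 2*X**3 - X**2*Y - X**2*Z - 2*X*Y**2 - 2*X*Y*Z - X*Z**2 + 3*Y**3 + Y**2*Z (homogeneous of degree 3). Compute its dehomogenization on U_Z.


f(x, y) = 2*x**3 - x**2*y - x**2 - 2*x*y**2 - 2*x*y - x + 3*y**3 + y**2

On U_Z we set Z = 1. Each monomial c·X^i·Y^j·Z^k in F becomes c·x^i·y^j·1^k = c·x^i·y^j.
Substituting Z = 1: F(X, Y, 1) = 2*x**3 - x**2*y - x**2 - 2*x*y**2 - 2*x*y - x + 3*y**3 + y**2.
Note: deg(f) ≤ deg(F) = 3; strict inequality happens when F is divisible by Z (lost terms).


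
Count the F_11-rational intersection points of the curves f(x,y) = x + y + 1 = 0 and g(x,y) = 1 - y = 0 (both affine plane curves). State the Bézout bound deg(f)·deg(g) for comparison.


Common zeros: {(9, 1)}; count = 1; Bézout bound = 1.

deg(f) = 1, deg(g) = 1, so Bézout bound = 1.
Scan x ∈ F_11. For each x, list the y ∈ F_11 with f(x, y) ≡ 0 and those with g(x, y) ≡ 0 (mod 11); the common zeros in that column are the intersection.
  x = 0: f ≡ 0 at y ∈ {10}; g ≡ 0 at y ∈ {1}; common: ∅.
  x = 1: f ≡ 0 at y ∈ {9}; g ≡ 0 at y ∈ {1}; common: ∅.
  x = 2: f ≡ 0 at y ∈ {8}; g ≡ 0 at y ∈ {1}; common: ∅.
  x = 3: f ≡ 0 at y ∈ {7}; g ≡ 0 at y ∈ {1}; common: ∅.
  x = 4: f ≡ 0 at y ∈ {6}; g ≡ 0 at y ∈ {1}; common: ∅.
  x = 5: f ≡ 0 at y ∈ {5}; g ≡ 0 at y ∈ {1}; common: ∅.
  x = 6: f ≡ 0 at y ∈ {4}; g ≡ 0 at y ∈ {1}; common: ∅.
  x = 7: f ≡ 0 at y ∈ {3}; g ≡ 0 at y ∈ {1}; common: ∅.
  x = 8: f ≡ 0 at y ∈ {2}; g ≡ 0 at y ∈ {1}; common: ∅.
  x = 9: f ≡ 0 at y ∈ {1}; g ≡ 0 at y ∈ {1}; common: {1}.
  x = 10: f ≡ 0 at y ∈ {0}; g ≡ 0 at y ∈ {1}; common: ∅.
Collecting: common zeros = {(9, 1)}, so the count is 1.
Comparison with the Bézout bound: 1 ≤ 1 = deg(f)·deg(g), as expected for curves with no common component (the bound is attained).


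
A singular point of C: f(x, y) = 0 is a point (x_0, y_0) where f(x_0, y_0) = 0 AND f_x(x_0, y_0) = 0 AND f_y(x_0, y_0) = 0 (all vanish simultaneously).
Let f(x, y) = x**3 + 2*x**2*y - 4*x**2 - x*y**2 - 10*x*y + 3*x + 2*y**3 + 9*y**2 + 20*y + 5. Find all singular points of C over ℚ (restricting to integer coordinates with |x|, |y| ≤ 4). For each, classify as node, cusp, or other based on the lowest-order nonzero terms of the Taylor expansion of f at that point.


Singular points: {(2, -1)}; classification: cusp.

Compute partial derivatives:
  f_x = 3*x**2 + 4*x*y - 8*x - y**2 - 10*y + 3.
  f_y = 2*x**2 - 2*x*y - 10*x + 6*y**2 + 18*y + 20.
Scan x_0 ∈ {−4, ..., 4}. For each x_0, f_y(x_0, y) is a polynomial in y; find its integer roots y ∈ {−4, ..., 4}, then test f_x and f at those candidates.
  x = -4: f_y(-4, y) = 6*y**2 + 26*y + 92; no integer root y with |y| ≤ 4.
  x = -3: f_y(-3, y) = 6*y**2 + 24*y + 68; no integer root y with |y| ≤ 4.
  x = -2: f_y(-2, y) = 6*y**2 + 22*y + 48; no integer root y with |y| ≤ 4.
  x = -1: f_y(-1, y) = 6*y**2 + 20*y + 32; no integer root y with |y| ≤ 4.
  x = 0: f_y(0, y) = 6*y**2 + 18*y + 20; no integer root y with |y| ≤ 4.
  x = 1: f_y(1, y) = 6*y**2 + 16*y + 12; no integer root y with |y| ≤ 4.
  x = 2: f_y(2, y) = 6*y**2 + 14*y + 8; vanishes at y ∈ {-1}. (2, -1): f_x = 0, f = 0 — SINGULAR.
  x = 3: f_y(3, y) = 6*y**2 + 12*y + 8; no integer root y with |y| ≤ 4.
  x = 4: f_y(4, y) = 6*y**2 + 10*y + 12; no integer root y with |y| ≤ 4.
Only singular point on the grid: (2, -1).
Classify: substitute x = 2 + u, y = -1 + v and expand: f = u**3 + 2*u**2*v - u*v**2 + 2*v**3 + v**2.
No constant or linear terms (consistent with a singular point). Quadratic part: v**2. Cubic part: u**3 + 2*u**2*v - u*v**2 + 2*v**3.
The quadratic part v**2 is a perfect square, so there is a single (double) tangent line v = 0, i.e. y = -1. Restricting the cubic part to that line (v = 0) leaves u**3 ≠ 0, so f is not divisible by v and the branch is v² ≈ -u**3 to lowest order — this is a cusp.
Classification: cusp.


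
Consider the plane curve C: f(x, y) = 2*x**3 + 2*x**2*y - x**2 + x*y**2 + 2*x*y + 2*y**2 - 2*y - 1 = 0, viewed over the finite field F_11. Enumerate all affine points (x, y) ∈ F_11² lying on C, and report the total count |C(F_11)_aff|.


Affine F_11-points: {(0, 3), (0, 9), (1, 0), (1, 3), (2, 0), (2, 3), (3, 0), (4, 5), (4, 7), (8, 1), (8, 9), (9, 5), (10, 5), (10, 8)}; count = 14.

For each of the 121 pairs (x, y) ∈ F_11², evaluate f(x, y) mod 11. Record the zeros.
  x = 0: [0↦10, 1↦10, 2↦3, 3↦0, 4↦1, 5↦6, 6↦4, 7↦6, 8↦1, 9↦0, 10↦3]  zeros at y ∈ {3, 9}
  x = 1: [0↦0, 1↦5, 2↦5, 3↦0, 4↦1, 5↦8, 6↦10, 7↦7, 8↦10, 9↦8, 10↦1]  zeros at y ∈ {0, 3}
  x = 2: [0↦0, 1↦3, 2↦3, 3↦0, 4↦5, 5↦7, 6↦6, 7↦2, 8↦6, 9↦7, 10↦5]  zeros at y ∈ {0, 3}
  x = 3: [0↦0, 1↦5, 2↦9, 3↦1, 4↦3, 5↦4, 6↦4, 7↦3, 8↦1, 9↦9, 10↦5]  zeros at y ∈ {0}
  x = 4: [0↦1, 1↦1, 2↦2, 3↦4, 4↦7, 5↦0, 6↦5, 7↦0, 8↦7, 9↦4, 10↦2]  zeros at y ∈ {5, 7}
  x = 5: [0↦4, 1↦3, 2↦5, 3↦10, 4↦7, 5↦7, 6↦10, 7↦5, 8↦3, 9↦4, 10↦8]  zeros at y ∈ ∅
  x = 6: [0↦10, 1↦1, 2↦8, 3↦9, 4↦4, 5↦4, 6↦9, 7↦8, 8↦1, 9↦10, 10↦2]  zeros at y ∈ ∅
  x = 7: [0↦9, 1↦7, 2↦1, 3↦2, 4↦10, 5↦3, 6↦3, 7↦10, 8↦2, 9↦1, 10↦7]  zeros at y ∈ ∅
  x = 8: [0↦2, 1↦0, 2↦7, 3↦1, 4↦4, 5↦5, 6↦4, 7↦1, 8↦7, 9↦0, 10↦2]  zeros at y ∈ {1, 9}
  x = 9: [0↦1, 1↦3, 2↦5, 3↦7, 4↦9, 5↦0, 6↦2, 7↦4, 8↦6, 9↦8, 10↦10]  zeros at y ∈ {5}
  x = 10: [0↦7, 1↦6, 2↦7, 3↦10, 4↦4, 5↦0, 6↦9, 7↦9, 8↦0, 9↦4, 10↦10]  zeros at y ∈ {5, 8}
Collecting zeros: affine points = {(0, 3), (0, 9), (1, 0), (1, 3), (2, 0), (2, 3), (3, 0), (4, 5), (4, 7), (8, 1), (8, 9), (9, 5), (10, 5), (10, 8)}.
Total count |C(F_11)_aff| = 14.


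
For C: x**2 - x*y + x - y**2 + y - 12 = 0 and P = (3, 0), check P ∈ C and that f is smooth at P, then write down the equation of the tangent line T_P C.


Tangent line at P: 7*x - 2*y - 21 = 0.

Step 1: f(3, 0) = 0, so P lies on C.
Step 2: partial derivatives
  f_x(x, y) = 2*x - y + 1, f_y(x, y) = -x - 2*y + 1.
  f_x(P) = 7, f_y(P) = -2 (gradient nonzero, so P is smooth).
Step 3: tangent line at P: 7·(x − 3) + -2·(y − 0) = 0.
Expanding: 7*x - 2*y - 21 = 0.


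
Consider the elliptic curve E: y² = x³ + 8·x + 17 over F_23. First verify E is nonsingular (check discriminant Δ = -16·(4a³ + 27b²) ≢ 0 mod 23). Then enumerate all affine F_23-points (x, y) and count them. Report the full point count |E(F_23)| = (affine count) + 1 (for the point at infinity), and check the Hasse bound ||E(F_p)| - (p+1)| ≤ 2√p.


Affine points = {(1, 7), (1, 16), (2, 8), (2, 15), (7, 5), (7, 18), (8, 8), (8, 15), (9, 6), (9, 17), (10, 4), (10, 19), (12, 1), (12, 22), (13, 8), (13, 15), (15, 4), (15, 19), (16, 3), (16, 20), (17, 11), (17, 12), (18, 6), (18, 17), (19, 6), (19, 17), (20, 9), (20, 14), (21, 4), (21, 19), (22, 10), (22, 13)}; affine count = 32; |E(F_23)| = 33.

Discriminant check: Δ ∝ 4a³ + 27b² = 4·8³ + 27·17² = 4·512 + 27·289 ≡ 7 (mod 23). Nonzero ⇒ E is nonsingular.
For each x ∈ F_23, compute rhs = x³ + 8·x + 17 mod 23, then count y ∈ F_23 with y² ≡ rhs.
  x = 0: rhs = 17, matching y values: none (0 points).
  x = 1: rhs = 3, matching y values: 7, 16 (2 points).
  x = 2: rhs = 18, matching y values: 8, 15 (2 points).
  x = 3: rhs = 22, matching y values: none (0 points).
  x = 4: rhs = 21, matching y values: none (0 points).
  x = 5: rhs = 21, matching y values: none (0 points).
  x = 6: rhs = 5, matching y values: none (0 points).
  x = 7: rhs = 2, matching y values: 5, 18 (2 points).
  x = 8: rhs = 18, matching y values: 8, 15 (2 points).
  x = 9: rhs = 13, matching y values: 6, 17 (2 points).
  x = 10: rhs = 16, matching y values: 4, 19 (2 points).
  x = 11: rhs = 10, matching y values: none (0 points).
  x = 12: rhs = 1, matching y values: 1, 22 (2 points).
  x = 13: rhs = 18, matching y values: 8, 15 (2 points).
  x = 14: rhs = 21, matching y values: none (0 points).
  x = 15: rhs = 16, matching y values: 4, 19 (2 points).
  x = 16: rhs = 9, matching y values: 3, 20 (2 points).
  x = 17: rhs = 6, matching y values: 11, 12 (2 points).
  x = 18: rhs = 13, matching y values: 6, 17 (2 points).
  x = 19: rhs = 13, matching y values: 6, 17 (2 points).
  x = 20: rhs = 12, matching y values: 9, 14 (2 points).
  x = 21: rhs = 16, matching y values: 4, 19 (2 points).
  x = 22: rhs = 8, matching y values: 10, 13 (2 points).
Total affine count: 32.
Full point count |E(F_23)| = 32 + 1 = 33.
Hasse bound: |33 − (23+1)| = |9| = 9 ≤ 2√23 ≈ 9.5917 ✓.


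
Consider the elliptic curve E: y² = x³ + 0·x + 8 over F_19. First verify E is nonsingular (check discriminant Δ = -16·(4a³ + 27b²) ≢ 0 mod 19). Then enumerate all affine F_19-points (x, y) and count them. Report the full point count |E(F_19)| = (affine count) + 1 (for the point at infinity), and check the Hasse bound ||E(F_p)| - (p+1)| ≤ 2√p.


Affine points = {(1, 3), (1, 16), (2, 4), (2, 15), (3, 4), (3, 15), (5, 0), (7, 3), (7, 16), (8, 8), (8, 11), (10, 1), (10, 18), (11, 3), (11, 16), (12, 8), (12, 11), (13, 1), (13, 18), (14, 4), (14, 15), (15, 1), (15, 18), (16, 0), (17, 0), (18, 8), (18, 11)}; affine count = 27; |E(F_19)| = 28.

Discriminant check: Δ ∝ 4a³ + 27b² = 4·0³ + 27·8² = 4·0 + 27·64 ≡ 18 (mod 19). Nonzero ⇒ E is nonsingular.
For each x ∈ F_19, compute rhs = x³ + 0·x + 8 mod 19, then count y ∈ F_19 with y² ≡ rhs.
  x = 0: rhs = 8, matching y values: none (0 points).
  x = 1: rhs = 9, matching y values: 3, 16 (2 points).
  x = 2: rhs = 16, matching y values: 4, 15 (2 points).
  x = 3: rhs = 16, matching y values: 4, 15 (2 points).
  x = 4: rhs = 15, matching y values: none (0 points).
  x = 5: rhs = 0, matching y values: 0 (1 points).
  x = 6: rhs = 15, matching y values: none (0 points).
  x = 7: rhs = 9, matching y values: 3, 16 (2 points).
  x = 8: rhs = 7, matching y values: 8, 11 (2 points).
  x = 9: rhs = 15, matching y values: none (0 points).
  x = 10: rhs = 1, matching y values: 1, 18 (2 points).
  x = 11: rhs = 9, matching y values: 3, 16 (2 points).
  x = 12: rhs = 7, matching y values: 8, 11 (2 points).
  x = 13: rhs = 1, matching y values: 1, 18 (2 points).
  x = 14: rhs = 16, matching y values: 4, 15 (2 points).
  x = 15: rhs = 1, matching y values: 1, 18 (2 points).
  x = 16: rhs = 0, matching y values: 0 (1 points).
  x = 17: rhs = 0, matching y values: 0 (1 points).
  x = 18: rhs = 7, matching y values: 8, 11 (2 points).
Total affine count: 27.
Full point count |E(F_19)| = 27 + 1 = 28.
Hasse bound: |28 − (19+1)| = |8| = 8 ≤ 2√19 ≈ 8.7178 ✓.


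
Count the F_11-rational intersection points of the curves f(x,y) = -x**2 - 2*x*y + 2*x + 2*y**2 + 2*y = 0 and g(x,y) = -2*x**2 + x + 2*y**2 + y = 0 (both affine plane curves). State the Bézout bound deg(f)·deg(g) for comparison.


Common zeros: {(0, 0)}; count = 1; Bézout bound = 4.

deg(f) = 2, deg(g) = 2, so Bézout bound = 4.
Scan x ∈ F_11. For each x, list the y ∈ F_11 with f(x, y) ≡ 0 and those with g(x, y) ≡ 0 (mod 11); the common zeros in that column are the intersection.
  x = 0: f ≡ 0 at y ∈ {0, 10}; g ≡ 0 at y ∈ {0, 5}; common: {0}.
  x = 1: f ≡ 0 at y ∈ {4, 7}; g ≡ 0 at y ∈ {6, 10}; common: ∅.
  x = 2: f ≡ 0 at y ∈ {0, 1}; g ≡ 0 at y ∈ {7, 9}; common: ∅.
  x = 3: f ≡ 0 at y ∈ ∅; g ≡ 0 at y ∈ {8}; common: ∅.
  x = 4: f ≡ 0 at y ∈ {4, 10}; g ≡ 0 at y ∈ {7, 9}; common: ∅.
  x = 5: f ≡ 0 at y ∈ ∅; g ≡ 0 at y ∈ {6, 10}; common: ∅.
  x = 6: f ≡ 0 at y ∈ ∅; g ≡ 0 at y ∈ {0, 5}; common: ∅.
  x = 7: f ≡ 0 at y ∈ ∅; g ≡ 0 at y ∈ {1, 4}; common: ∅.
  x = 8: f ≡ 0 at y ∈ ∅; g ≡ 0 at y ∈ {2, 3}; common: ∅.
  x = 9: f ≡ 0 at y ∈ {1, 7}; g ≡ 0 at y ∈ {2, 3}; common: ∅.
  x = 10: f ≡ 0 at y ∈ ∅; g ≡ 0 at y ∈ {1, 4}; common: ∅.
Collecting: common zeros = {(0, 0)}, so the count is 1.
Comparison with the Bézout bound: 1 ≤ 4 = deg(f)·deg(g), as expected for curves with no common component (the affine F_11-count falls short of the bound because intersections may lie at infinity, over extension fields, or carry multiplicity).


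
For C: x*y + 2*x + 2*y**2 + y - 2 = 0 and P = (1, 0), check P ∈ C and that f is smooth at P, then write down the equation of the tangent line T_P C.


Tangent line at P: 2*x + 2*y - 2 = 0.

Step 1: f(1, 0) = 0, so P lies on C.
Step 2: partial derivatives
  f_x(x, y) = y + 2, f_y(x, y) = x + 4*y + 1.
  f_x(P) = 2, f_y(P) = 2 (gradient nonzero, so P is smooth).
Step 3: tangent line at P: 2·(x − 1) + 2·(y − 0) = 0.
Expanding: 2*x + 2*y - 2 = 0.


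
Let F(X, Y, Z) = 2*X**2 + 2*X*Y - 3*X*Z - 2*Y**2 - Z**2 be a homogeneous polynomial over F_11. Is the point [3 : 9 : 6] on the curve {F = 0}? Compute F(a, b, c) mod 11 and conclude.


F(3,9,6) ≡ 7 (mod 11); P is NOT on the curve.

Evaluate F(3, 9, 6) term-by-term (mod 11).
  2*X**2 ↦ 2·9·1·1 = 18
  2*X*Y ↦ 2·3·9·1 = 54
  -3*X*Z ↦ -3·3·1·6 = -54
  -2*Y**2 ↦ -2·1·81·1 = -162
  -Z**2 ↦ -1·1·1·36 = -36
Sum: F(3, 9, 6) = (18) + (54) + (-54) + (-162) + (-36) = -180.
Reducing mod 11: -180 ≡ 7 (mod 11).
Since F(a, b, c) ≡ 7 ≠ 0 (mod 11), P does NOT lie on the curve.


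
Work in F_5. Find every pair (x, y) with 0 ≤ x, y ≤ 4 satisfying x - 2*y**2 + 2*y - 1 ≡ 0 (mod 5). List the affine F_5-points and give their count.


Affine F_5-points: {(0, 2), (0, 4), (1, 0), (1, 1), (3, 3)}; count = 5.

For each of the 25 pairs (x, y) ∈ F_5², evaluate f(x, y) mod 5. Record the zeros.
  x = 0: [0↦4, 1↦4, 2↦0, 3↦2, 4↦0]  zeros at y ∈ {2, 4}
  x = 1: [0↦0, 1↦0, 2↦1, 3↦3, 4↦1]  zeros at y ∈ {0, 1}
  x = 2: [0↦1, 1↦1, 2↦2, 3↦4, 4↦2]  zeros at y ∈ ∅
  x = 3: [0↦2, 1↦2, 2↦3, 3↦0, 4↦3]  zeros at y ∈ {3}
  x = 4: [0↦3, 1↦3, 2↦4, 3↦1, 4↦4]  zeros at y ∈ ∅
Collecting zeros: affine points = {(0, 2), (0, 4), (1, 0), (1, 1), (3, 3)}.
Total count |C(F_5)_aff| = 5.


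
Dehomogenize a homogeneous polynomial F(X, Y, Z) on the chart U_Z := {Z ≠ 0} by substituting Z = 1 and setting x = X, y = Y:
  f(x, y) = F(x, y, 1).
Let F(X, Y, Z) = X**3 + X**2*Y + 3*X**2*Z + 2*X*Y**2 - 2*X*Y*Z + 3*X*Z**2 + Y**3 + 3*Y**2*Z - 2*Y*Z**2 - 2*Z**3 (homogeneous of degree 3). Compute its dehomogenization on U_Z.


f(x, y) = x**3 + x**2*y + 3*x**2 + 2*x*y**2 - 2*x*y + 3*x + y**3 + 3*y**2 - 2*y - 2

On U_Z we set Z = 1. Each monomial c·X^i·Y^j·Z^k in F becomes c·x^i·y^j·1^k = c·x^i·y^j.
Substituting Z = 1: F(X, Y, 1) = x**3 + x**2*y + 3*x**2 + 2*x*y**2 - 2*x*y + 3*x + y**3 + 3*y**2 - 2*y - 2.
Note: deg(f) ≤ deg(F) = 3; strict inequality happens when F is divisible by Z (lost terms).


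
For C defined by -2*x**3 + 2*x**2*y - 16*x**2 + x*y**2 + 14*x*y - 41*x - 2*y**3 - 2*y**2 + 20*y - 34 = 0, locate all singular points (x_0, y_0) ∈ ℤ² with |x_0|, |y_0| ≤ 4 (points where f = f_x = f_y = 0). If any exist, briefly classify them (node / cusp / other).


Singular points: {(-3, -1)}; classification: cusp.

Compute partial derivatives:
  f_x = -6*x**2 + 4*x*y - 32*x + y**2 + 14*y - 41.
  f_y = 2*x**2 + 2*x*y + 14*x - 6*y**2 - 4*y + 20.
Scan x_0 ∈ {−4, ..., 4}. For each x_0, f_y(x_0, y) is a polynomial in y; find its integer roots y ∈ {−4, ..., 4}, then test f_x and f at those candidates.
  x = -4: f_y(-4, y) = -6*y**2 - 12*y - 4; no integer root y with |y| ≤ 4.
  x = -3: f_y(-3, y) = -6*y**2 - 10*y - 4; vanishes at y ∈ {-1}. (-3, -1): f_x = 0, f = 0 — SINGULAR.
  x = -2: f_y(-2, y) = -6*y**2 - 8*y; vanishes at y ∈ {0}. (-2, 0): f_x = -1 ≠ 0.
  x = -1: f_y(-1, y) = -6*y**2 - 6*y + 8; no integer root y with |y| ≤ 4.
  x = 0: f_y(0, y) = -6*y**2 - 4*y + 20; no integer root y with |y| ≤ 4.
  x = 1: f_y(1, y) = -6*y**2 - 2*y + 36; no integer root y with |y| ≤ 4.
  x = 2: f_y(2, y) = 56 - 6*y**2; no integer root y with |y| ≤ 4.
  x = 3: f_y(3, y) = -6*y**2 + 2*y + 80; no integer root y with |y| ≤ 4.
  x = 4: f_y(4, y) = -6*y**2 + 4*y + 108; no integer root y with |y| ≤ 4.
Only singular point on the grid: (-3, -1).
Classify: substitute x = -3 + u, y = -1 + v and expand: f = -2*u**3 + 2*u**2*v + u*v**2 - 2*v**3 + v**2.
No constant or linear terms (consistent with a singular point). Quadratic part: v**2. Cubic part: -2*u**3 + 2*u**2*v + u*v**2 - 2*v**3.
The quadratic part v**2 is a perfect square, so there is a single (double) tangent line v = 0, i.e. y = -1. Restricting the cubic part to that line (v = 0) leaves -2*u**3 ≠ 0, so f is not divisible by v and the branch is v² ≈ 2*u**3 to lowest order — this is a cusp.
Classification: cusp.


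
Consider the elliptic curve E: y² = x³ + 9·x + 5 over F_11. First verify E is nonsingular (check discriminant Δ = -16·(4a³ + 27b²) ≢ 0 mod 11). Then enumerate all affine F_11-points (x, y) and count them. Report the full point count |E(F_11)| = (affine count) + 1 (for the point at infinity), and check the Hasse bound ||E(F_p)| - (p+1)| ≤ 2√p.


Affine points = {(0, 4), (0, 7), (1, 2), (1, 9), (2, 3), (2, 8), (3, 2), (3, 9), (6, 0), (7, 2), (7, 9), (9, 1), (9, 10)}; affine count = 13; |E(F_11)| = 14.

Discriminant check: Δ ∝ 4a³ + 27b² = 4·9³ + 27·5² = 4·729 + 27·25 ≡ 5 (mod 11). Nonzero ⇒ E is nonsingular.
For each x ∈ F_11, compute rhs = x³ + 9·x + 5 mod 11, then count y ∈ F_11 with y² ≡ rhs.
  x = 0: rhs = 5, matching y values: 4, 7 (2 points).
  x = 1: rhs = 4, matching y values: 2, 9 (2 points).
  x = 2: rhs = 9, matching y values: 3, 8 (2 points).
  x = 3: rhs = 4, matching y values: 2, 9 (2 points).
  x = 4: rhs = 6, matching y values: none (0 points).
  x = 5: rhs = 10, matching y values: none (0 points).
  x = 6: rhs = 0, matching y values: 0 (1 points).
  x = 7: rhs = 4, matching y values: 2, 9 (2 points).
  x = 8: rhs = 6, matching y values: none (0 points).
  x = 9: rhs = 1, matching y values: 1, 10 (2 points).
  x = 10: rhs = 6, matching y values: none (0 points).
Total affine count: 13.
Full point count |E(F_11)| = 13 + 1 = 14.
Hasse bound: |14 − (11+1)| = |2| = 2 ≤ 2√11 ≈ 6.6332 ✓.


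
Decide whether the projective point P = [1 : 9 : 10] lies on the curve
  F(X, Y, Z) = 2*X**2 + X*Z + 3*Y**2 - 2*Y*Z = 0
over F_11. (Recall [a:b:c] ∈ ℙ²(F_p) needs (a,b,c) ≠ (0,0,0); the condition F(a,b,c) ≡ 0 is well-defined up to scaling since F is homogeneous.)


F(1,9,10) ≡ 9 (mod 11); P is NOT on the curve.

Evaluate F(1, 9, 10) term-by-term (mod 11).
  2*X**2 ↦ 2·1·1·1 = 2
  X*Z ↦ 1·1·1·10 = 10
  3*Y**2 ↦ 3·1·81·1 = 243
  -2*Y*Z ↦ -2·1·9·10 = -180
Sum: F(1, 9, 10) = (2) + (10) + (243) + (-180) = 75.
Reducing mod 11: 75 ≡ 9 (mod 11).
Since F(a, b, c) ≡ 9 ≠ 0 (mod 11), P does NOT lie on the curve.


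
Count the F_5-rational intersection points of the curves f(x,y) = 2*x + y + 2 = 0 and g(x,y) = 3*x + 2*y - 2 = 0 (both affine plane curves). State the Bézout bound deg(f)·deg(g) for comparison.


Common zeros: {(4, 0)}; count = 1; Bézout bound = 1.

deg(f) = 1, deg(g) = 1, so Bézout bound = 1.
Scan x ∈ F_5. For each x, list the y ∈ F_5 with f(x, y) ≡ 0 and those with g(x, y) ≡ 0 (mod 5); the common zeros in that column are the intersection.
  x = 0: f ≡ 0 at y ∈ {3}; g ≡ 0 at y ∈ {1}; common: ∅.
  x = 1: f ≡ 0 at y ∈ {1}; g ≡ 0 at y ∈ {2}; common: ∅.
  x = 2: f ≡ 0 at y ∈ {4}; g ≡ 0 at y ∈ {3}; common: ∅.
  x = 3: f ≡ 0 at y ∈ {2}; g ≡ 0 at y ∈ {4}; common: ∅.
  x = 4: f ≡ 0 at y ∈ {0}; g ≡ 0 at y ∈ {0}; common: {0}.
Collecting: common zeros = {(4, 0)}, so the count is 1.
Comparison with the Bézout bound: 1 ≤ 1 = deg(f)·deg(g), as expected for curves with no common component (the bound is attained).


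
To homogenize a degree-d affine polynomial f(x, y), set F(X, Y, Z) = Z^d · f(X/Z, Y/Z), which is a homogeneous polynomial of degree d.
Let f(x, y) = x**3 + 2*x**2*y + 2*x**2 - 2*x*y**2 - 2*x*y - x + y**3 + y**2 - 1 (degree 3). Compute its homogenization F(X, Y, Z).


F(X, Y, Z) = X**3 + 2*X**2*Y + 2*X**2*Z - 2*X*Y**2 - 2*X*Y*Z - X*Z**2 + Y**3 + Y**2*Z - Z**3

deg(f) = 3.
Substitute x = X/Z, y = Y/Z into f, then multiply by Z^3.
  monomial 1·x^3·y^0 ↦ 1·X^3·Y^0·Z^0.
  monomial 2·x^2·y^1 ↦ 2·X^2·Y^1·Z^0.
  monomial 2·x^2·y^0 ↦ 2·X^2·Y^0·Z^1.
  monomial -2·x^1·y^2 ↦ -2·X^1·Y^2·Z^0.
  monomial -2·x^1·y^1 ↦ -2·X^1·Y^1·Z^1.
  monomial -1·x^1·y^0 ↦ -1·X^1·Y^0·Z^2.
  monomial 1·x^0·y^3 ↦ 1·X^0·Y^3·Z^0.
  monomial 1·x^0·y^2 ↦ 1·X^0·Y^2·Z^1.
  monomial -1·x^0·y^0 ↦ -1·X^0·Y^0·Z^3.
Collecting: F(X, Y, Z) = X**3 + 2*X**2*Y + 2*X**2*Z - 2*X*Y**2 - 2*X*Y*Z - X*Z**2 + Y**3 + Y**2*Z - Z**3.


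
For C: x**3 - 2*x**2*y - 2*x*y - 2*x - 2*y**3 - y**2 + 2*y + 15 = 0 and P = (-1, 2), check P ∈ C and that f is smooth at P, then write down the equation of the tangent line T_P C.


Tangent line at P: 5*x - 26*y + 57 = 0.

Step 1: f(-1, 2) = 0, so P lies on C.
Step 2: partial derivatives
  f_x(x, y) = 3*x**2 - 4*x*y - 2*y - 2, f_y(x, y) = -2*x**2 - 2*x - 6*y**2 - 2*y + 2.
  f_x(P) = 5, f_y(P) = -26 (gradient nonzero, so P is smooth).
Step 3: tangent line at P: 5·(x − -1) + -26·(y − 2) = 0.
Expanding: 5*x - 26*y + 57 = 0.


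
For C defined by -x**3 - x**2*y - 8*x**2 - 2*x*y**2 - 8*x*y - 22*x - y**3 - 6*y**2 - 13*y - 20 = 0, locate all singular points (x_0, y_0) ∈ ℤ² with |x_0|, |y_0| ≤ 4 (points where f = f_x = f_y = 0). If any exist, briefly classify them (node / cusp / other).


Singular points: {(-2, -1)}; classification: node.

Compute partial derivatives:
  f_x = -3*x**2 - 2*x*y - 16*x - 2*y**2 - 8*y - 22.
  f_y = -x**2 - 4*x*y - 8*x - 3*y**2 - 12*y - 13.
Scan x_0 ∈ {−4, ..., 4}. For each x_0, f_y(x_0, y) is a polynomial in y; find its integer roots y ∈ {−4, ..., 4}, then test f_x and f at those candidates.
  x = -4: f_y(-4, y) = -3*y**2 + 4*y + 3; no integer root y with |y| ≤ 4.
  x = -3: f_y(-3, y) = 2 - 3*y**2; no integer root y with |y| ≤ 4.
  x = -2: f_y(-2, y) = -3*y**2 - 4*y - 1; vanishes at y ∈ {-1}. (-2, -1): f_x = 0, f = 0 — SINGULAR.
  x = -1: f_y(-1, y) = -3*y**2 - 8*y - 6; no integer root y with |y| ≤ 4.
  x = 0: f_y(0, y) = -3*y**2 - 12*y - 13; no integer root y with |y| ≤ 4.
  x = 1: f_y(1, y) = -3*y**2 - 16*y - 22; no integer root y with |y| ≤ 4.
  x = 2: f_y(2, y) = -3*y**2 - 20*y - 33; vanishes at y ∈ {-3}. (2, -3): f_x = -48 ≠ 0.
  x = 3: f_y(3, y) = -3*y**2 - 24*y - 46; no integer root y with |y| ≤ 4.
  x = 4: f_y(4, y) = -3*y**2 - 28*y - 61; no integer root y with |y| ≤ 4.
Only singular point on the grid: (-2, -1).
Classify: substitute x = -2 + u, y = -1 + v and expand: f = -u**3 - u**2*v - u**2 - 2*u*v**2 - v**3 + v**2.
No constant or linear terms (consistent with a singular point). Quadratic part: -u**2 + v**2. Cubic part: -u**3 - u**2*v - 2*u*v**2 - v**3.
The quadratic part v**2 - u**2 = (v − u)(v + u) splits into two distinct linear factors, so there are two distinct tangent lines y − -1 = ±(x − -2) — this is a node (ordinary double point).
Classification: node.


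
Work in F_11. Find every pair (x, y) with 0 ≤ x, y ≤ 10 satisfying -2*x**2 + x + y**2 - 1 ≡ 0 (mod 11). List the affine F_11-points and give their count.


Affine F_11-points: {(0, 1), (0, 10), (3, 4), (3, 7), (6, 1), (6, 10), (7, 2), (7, 9), (8, 0), (9, 0), (10, 2), (10, 9)}; count = 12.

For each of the 121 pairs (x, y) ∈ F_11², evaluate f(x, y) mod 11. Record the zeros.
  x = 0: [0↦10, 1↦0, 2↦3, 3↦8, 4↦4, 5↦2, 6↦2, 7↦4, 8↦8, 9↦3, 10↦0]  zeros at y ∈ {1, 10}
  x = 1: [0↦9, 1↦10, 2↦2, 3↦7, 4↦3, 5↦1, 6↦1, 7↦3, 8↦7, 9↦2, 10↦10]  zeros at y ∈ ∅
  x = 2: [0↦4, 1↦5, 2↦8, 3↦2, 4↦9, 5↦7, 6↦7, 7↦9, 8↦2, 9↦8, 10↦5]  zeros at y ∈ ∅
  x = 3: [0↦6, 1↦7, 2↦10, 3↦4, 4↦0, 5↦9, 6↦9, 7↦0, 8↦4, 9↦10, 10↦7]  zeros at y ∈ {4, 7}
  x = 4: [0↦4, 1↦5, 2↦8, 3↦2, 4↦9, 5↦7, 6↦7, 7↦9, 8↦2, 9↦8, 10↦5]  zeros at y ∈ ∅
  x = 5: [0↦9, 1↦10, 2↦2, 3↦7, 4↦3, 5↦1, 6↦1, 7↦3, 8↦7, 9↦2, 10↦10]  zeros at y ∈ ∅
  x = 6: [0↦10, 1↦0, 2↦3, 3↦8, 4↦4, 5↦2, 6↦2, 7↦4, 8↦8, 9↦3, 10↦0]  zeros at y ∈ {1, 10}
  x = 7: [0↦7, 1↦8, 2↦0, 3↦5, 4↦1, 5↦10, 6↦10, 7↦1, 8↦5, 9↦0, 10↦8]  zeros at y ∈ {2, 9}
  x = 8: [0↦0, 1↦1, 2↦4, 3↦9, 4↦5, 5↦3, 6↦3, 7↦5, 8↦9, 9↦4, 10↦1]  zeros at y ∈ {0}
  x = 9: [0↦0, 1↦1, 2↦4, 3↦9, 4↦5, 5↦3, 6↦3, 7↦5, 8↦9, 9↦4, 10↦1]  zeros at y ∈ {0}
  x = 10: [0↦7, 1↦8, 2↦0, 3↦5, 4↦1, 5↦10, 6↦10, 7↦1, 8↦5, 9↦0, 10↦8]  zeros at y ∈ {2, 9}
Collecting zeros: affine points = {(0, 1), (0, 10), (3, 4), (3, 7), (6, 1), (6, 10), (7, 2), (7, 9), (8, 0), (9, 0), (10, 2), (10, 9)}.
Total count |C(F_11)_aff| = 12.


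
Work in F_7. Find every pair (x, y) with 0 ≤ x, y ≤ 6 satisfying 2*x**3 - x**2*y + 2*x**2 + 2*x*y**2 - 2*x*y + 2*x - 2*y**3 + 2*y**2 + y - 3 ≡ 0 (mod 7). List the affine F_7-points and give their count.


Affine F_7-points: {(0, 6), (1, 3), (2, 4), (3, 2), (4, 4), (5, 3), (6, 5)}; count = 7.

For each of the 49 pairs (x, y) ∈ F_7², evaluate f(x, y) mod 7. Record the zeros.
  x = 0: [0↦4, 1↦5, 2↦5, 3↦6, 4↦3, 5↦5, 6↦0]  zeros at y ∈ {6}
  x = 1: [0↦3, 1↦3, 2↦6, 3↦0, 4↦1, 5↦4, 6↦4]  zeros at y ∈ {3}
  x = 2: [0↦4, 1↦1, 2↦5, 3↦4, 4↦0, 5↦2, 6↦5]  zeros at y ∈ {4}
  x = 3: [0↦5, 1↦4, 2↦0, 3↦2, 4↦5, 5↦4, 6↦1]  zeros at y ∈ {2}
  x = 4: [0↦4, 1↦3, 2↦3, 3↦6, 4↦0, 5↦1, 6↦4]  zeros at y ∈ {4}
  x = 5: [0↦6, 1↦3, 2↦5, 3↦0, 4↦4, 5↦5, 6↦5]  zeros at y ∈ {3}
  x = 6: [0↦2, 1↦2, 2↦4, 3↦3, 4↦1, 5↦0, 6↦2]  zeros at y ∈ {5}
Collecting zeros: affine points = {(0, 6), (1, 3), (2, 4), (3, 2), (4, 4), (5, 3), (6, 5)}.
Total count |C(F_7)_aff| = 7.


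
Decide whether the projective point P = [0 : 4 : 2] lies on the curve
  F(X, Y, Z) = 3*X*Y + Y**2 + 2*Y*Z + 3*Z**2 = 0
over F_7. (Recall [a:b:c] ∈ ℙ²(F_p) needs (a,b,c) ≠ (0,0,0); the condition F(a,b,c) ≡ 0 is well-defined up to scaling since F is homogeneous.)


F(0,4,2) ≡ 2 (mod 7); P is NOT on the curve.

Evaluate F(0, 4, 2) term-by-term (mod 7).
  3*X*Y ↦ 3·0·4·1 = 0
  Y**2 ↦ 1·1·16·1 = 16
  2*Y*Z ↦ 2·1·4·2 = 16
  3*Z**2 ↦ 3·1·1·4 = 12
Sum: F(0, 4, 2) = (0) + (16) + (16) + (12) = 44.
Reducing mod 7: 44 ≡ 2 (mod 7).
Since F(a, b, c) ≡ 2 ≠ 0 (mod 7), P does NOT lie on the curve.


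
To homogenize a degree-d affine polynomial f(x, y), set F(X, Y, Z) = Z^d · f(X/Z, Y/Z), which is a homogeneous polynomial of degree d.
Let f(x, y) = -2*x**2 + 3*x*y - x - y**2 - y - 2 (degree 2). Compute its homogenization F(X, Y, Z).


F(X, Y, Z) = -2*X**2 + 3*X*Y - X*Z - Y**2 - Y*Z - 2*Z**2

deg(f) = 2.
Substitute x = X/Z, y = Y/Z into f, then multiply by Z^2.
  monomial -2·x^2·y^0 ↦ -2·X^2·Y^0·Z^0.
  monomial 3·x^1·y^1 ↦ 3·X^1·Y^1·Z^0.
  monomial -1·x^1·y^0 ↦ -1·X^1·Y^0·Z^1.
  monomial -1·x^0·y^2 ↦ -1·X^0·Y^2·Z^0.
  monomial -1·x^0·y^1 ↦ -1·X^0·Y^1·Z^1.
  monomial -2·x^0·y^0 ↦ -2·X^0·Y^0·Z^2.
Collecting: F(X, Y, Z) = -2*X**2 + 3*X*Y - X*Z - Y**2 - Y*Z - 2*Z**2.


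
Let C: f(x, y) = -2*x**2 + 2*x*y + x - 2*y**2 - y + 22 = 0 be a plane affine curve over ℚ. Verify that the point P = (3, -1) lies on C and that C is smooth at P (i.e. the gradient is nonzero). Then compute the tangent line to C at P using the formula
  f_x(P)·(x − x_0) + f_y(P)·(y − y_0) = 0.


Tangent line at P: -13*x + 9*y + 48 = 0.

Step 1: f(3, -1) = 0, so P lies on C.
Step 2: partial derivatives
  f_x(x, y) = -4*x + 2*y + 1, f_y(x, y) = 2*x - 4*y - 1.
  f_x(P) = -13, f_y(P) = 9 (gradient nonzero, so P is smooth).
Step 3: tangent line at P: -13·(x − 3) + 9·(y − -1) = 0.
Expanding: -13*x + 9*y + 48 = 0.


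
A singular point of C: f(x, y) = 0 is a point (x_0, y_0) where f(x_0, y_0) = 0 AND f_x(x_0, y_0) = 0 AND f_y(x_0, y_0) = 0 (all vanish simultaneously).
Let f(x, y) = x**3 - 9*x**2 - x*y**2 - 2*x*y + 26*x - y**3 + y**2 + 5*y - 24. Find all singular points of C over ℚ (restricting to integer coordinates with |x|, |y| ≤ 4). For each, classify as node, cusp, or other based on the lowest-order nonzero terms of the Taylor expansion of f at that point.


Singular points: {(3, -1)}; classification: cusp.

Compute partial derivatives:
  f_x = 3*x**2 - 18*x - y**2 - 2*y + 26.
  f_y = -2*x*y - 2*x - 3*y**2 + 2*y + 5.
Scan x_0 ∈ {−4, ..., 4}. For each x_0, f_y(x_0, y) is a polynomial in y; find its integer roots y ∈ {−4, ..., 4}, then test f_x and f at those candidates.
  x = -4: f_y(-4, y) = -3*y**2 + 10*y + 13; vanishes at y ∈ {-1}. (-4, -1): f_x = 147 ≠ 0.
  x = -3: f_y(-3, y) = -3*y**2 + 8*y + 11; vanishes at y ∈ {-1}. (-3, -1): f_x = 108 ≠ 0.
  x = -2: f_y(-2, y) = -3*y**2 + 6*y + 9; vanishes at y ∈ {-1, 3}. (-2, -1): f_x = 75 ≠ 0; (-2, 3): f_x = 59 ≠ 0.
  x = -1: f_y(-1, y) = -3*y**2 + 4*y + 7; vanishes at y ∈ {-1}. (-1, -1): f_x = 48 ≠ 0.
  x = 0: f_y(0, y) = -3*y**2 + 2*y + 5; vanishes at y ∈ {-1}. (0, -1): f_x = 27 ≠ 0.
  x = 1: f_y(1, y) = 3 - 3*y**2; vanishes at y ∈ {-1, 1}. (1, -1): f_x = 12 ≠ 0; (1, 1): f_x = 8 ≠ 0.
  x = 2: f_y(2, y) = -3*y**2 - 2*y + 1; vanishes at y ∈ {-1}. (2, -1): f_x = 3 ≠ 0.
  x = 3: f_y(3, y) = -3*y**2 - 4*y - 1; vanishes at y ∈ {-1}. (3, -1): f_x = 0, f = 0 — SINGULAR.
  x = 4: f_y(4, y) = -3*y**2 - 6*y - 3; vanishes at y ∈ {-1}. (4, -1): f_x = 3 ≠ 0.
Only singular point on the grid: (3, -1).
Classify: substitute x = 3 + u, y = -1 + v and expand: f = u**3 - u*v**2 - v**3 + v**2.
No constant or linear terms (consistent with a singular point). Quadratic part: v**2. Cubic part: u**3 - u*v**2 - v**3.
The quadratic part v**2 is a perfect square, so there is a single (double) tangent line v = 0, i.e. y = -1. Restricting the cubic part to that line (v = 0) leaves u**3 ≠ 0, so f is not divisible by v and the branch is v² ≈ -u**3 to lowest order — this is a cusp.
Classification: cusp.


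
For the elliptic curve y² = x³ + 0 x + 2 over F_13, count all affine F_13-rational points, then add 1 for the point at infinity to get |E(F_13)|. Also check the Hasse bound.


Affine points = {(1, 4), (1, 9), (2, 6), (2, 7), (3, 4), (3, 9), (4, 1), (4, 12), (5, 6), (5, 7), (6, 6), (6, 7), (9, 4), (9, 9), (10, 1), (10, 12), (12, 1), (12, 12)}; affine count = 18; |E(F_13)| = 19.

Discriminant check: Δ ∝ 4a³ + 27b² = 4·0³ + 27·2² = 4·0 + 27·4 ≡ 4 (mod 13). Nonzero ⇒ E is nonsingular.
For each x ∈ F_13, compute rhs = x³ + 0·x + 2 mod 13, then count y ∈ F_13 with y² ≡ rhs.
  x = 0: rhs = 2, matching y values: none (0 points).
  x = 1: rhs = 3, matching y values: 4, 9 (2 points).
  x = 2: rhs = 10, matching y values: 6, 7 (2 points).
  x = 3: rhs = 3, matching y values: 4, 9 (2 points).
  x = 4: rhs = 1, matching y values: 1, 12 (2 points).
  x = 5: rhs = 10, matching y values: 6, 7 (2 points).
  x = 6: rhs = 10, matching y values: 6, 7 (2 points).
  x = 7: rhs = 7, matching y values: none (0 points).
  x = 8: rhs = 7, matching y values: none (0 points).
  x = 9: rhs = 3, matching y values: 4, 9 (2 points).
  x = 10: rhs = 1, matching y values: 1, 12 (2 points).
  x = 11: rhs = 7, matching y values: none (0 points).
  x = 12: rhs = 1, matching y values: 1, 12 (2 points).
Total affine count: 18.
Full point count |E(F_13)| = 18 + 1 = 19.
Hasse bound: |19 − (13+1)| = |5| = 5 ≤ 2√13 ≈ 7.2111 ✓.


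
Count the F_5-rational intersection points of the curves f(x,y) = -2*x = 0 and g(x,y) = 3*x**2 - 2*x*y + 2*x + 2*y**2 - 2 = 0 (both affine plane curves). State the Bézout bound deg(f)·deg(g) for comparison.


Common zeros: {(0, 1), (0, 4)}; count = 2; Bézout bound = 2.

deg(f) = 1, deg(g) = 2, so Bézout bound = 2.
Scan x ∈ F_5. For each x, list the y ∈ F_5 with f(x, y) ≡ 0 and those with g(x, y) ≡ 0 (mod 5); the common zeros in that column are the intersection.
  x = 0: f ≡ 0 at y ∈ {0, 1, 2, 3, 4}; g ≡ 0 at y ∈ {1, 4}; common: {1, 4}.
  x = 1: f ≡ 0 at y ∈ ∅; g ≡ 0 at y ∈ {3}; common: ∅.
  x = 2: f ≡ 0 at y ∈ ∅; g ≡ 0 at y ∈ {3, 4}; common: ∅.
  x = 3: f ≡ 0 at y ∈ ∅; g ≡ 0 at y ∈ ∅; common: ∅.
  x = 4: f ≡ 0 at y ∈ ∅; g ≡ 0 at y ∈ ∅; common: ∅.
Collecting: common zeros = {(0, 1), (0, 4)}, so the count is 2.
Comparison with the Bézout bound: 2 ≤ 2 = deg(f)·deg(g), as expected for curves with no common component (the bound is attained).


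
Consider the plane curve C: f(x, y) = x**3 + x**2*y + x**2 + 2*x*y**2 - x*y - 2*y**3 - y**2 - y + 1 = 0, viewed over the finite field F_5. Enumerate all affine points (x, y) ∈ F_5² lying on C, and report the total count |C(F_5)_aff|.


Affine F_5-points: {(0, 3), (1, 3), (2, 1), (3, 1), (4, 2)}; count = 5.

For each of the 25 pairs (x, y) ∈ F_5², evaluate f(x, y) mod 5. Record the zeros.
  x = 0: [0↦1, 1↦2, 2↦4, 3↦0, 4↦3]  zeros at y ∈ {3}
  x = 1: [0↦3, 1↦1, 2↦4, 3↦0, 4↦2]  zeros at y ∈ {3}
  x = 2: [0↦3, 1↦0, 2↦1, 3↦4, 4↦2]  zeros at y ∈ {1}
  x = 3: [0↦2, 1↦0, 2↦1, 3↦3, 4↦4]  zeros at y ∈ {1}
  x = 4: [0↦1, 1↦2, 2↦0, 3↦3, 4↦4]  zeros at y ∈ {2}
Collecting zeros: affine points = {(0, 3), (1, 3), (2, 1), (3, 1), (4, 2)}.
Total count |C(F_5)_aff| = 5.


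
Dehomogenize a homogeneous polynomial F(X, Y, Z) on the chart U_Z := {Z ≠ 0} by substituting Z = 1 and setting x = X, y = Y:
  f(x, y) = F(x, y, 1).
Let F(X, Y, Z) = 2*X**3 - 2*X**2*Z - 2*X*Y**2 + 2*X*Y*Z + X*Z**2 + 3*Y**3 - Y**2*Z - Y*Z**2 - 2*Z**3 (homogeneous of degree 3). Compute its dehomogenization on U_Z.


f(x, y) = 2*x**3 - 2*x**2 - 2*x*y**2 + 2*x*y + x + 3*y**3 - y**2 - y - 2

On U_Z we set Z = 1. Each monomial c·X^i·Y^j·Z^k in F becomes c·x^i·y^j·1^k = c·x^i·y^j.
Substituting Z = 1: F(X, Y, 1) = 2*x**3 - 2*x**2 - 2*x*y**2 + 2*x*y + x + 3*y**3 - y**2 - y - 2.
Note: deg(f) ≤ deg(F) = 3; strict inequality happens when F is divisible by Z (lost terms).


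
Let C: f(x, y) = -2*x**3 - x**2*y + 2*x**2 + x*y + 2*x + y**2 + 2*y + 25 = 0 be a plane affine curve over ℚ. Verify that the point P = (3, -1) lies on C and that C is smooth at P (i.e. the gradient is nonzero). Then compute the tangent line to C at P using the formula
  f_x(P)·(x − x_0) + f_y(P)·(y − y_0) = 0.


Tangent line at P: -35*x - 6*y + 99 = 0.

Step 1: f(3, -1) = 0, so P lies on C.
Step 2: partial derivatives
  f_x(x, y) = -6*x**2 - 2*x*y + 4*x + y + 2, f_y(x, y) = -x**2 + x + 2*y + 2.
  f_x(P) = -35, f_y(P) = -6 (gradient nonzero, so P is smooth).
Step 3: tangent line at P: -35·(x − 3) + -6·(y − -1) = 0.
Expanding: -35*x - 6*y + 99 = 0.


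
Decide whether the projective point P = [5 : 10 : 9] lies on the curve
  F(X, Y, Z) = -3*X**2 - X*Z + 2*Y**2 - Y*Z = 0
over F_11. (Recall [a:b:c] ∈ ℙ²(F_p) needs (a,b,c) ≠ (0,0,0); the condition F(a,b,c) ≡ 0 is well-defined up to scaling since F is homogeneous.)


F(5,10,9) ≡ 1 (mod 11); P is NOT on the curve.

Evaluate F(5, 10, 9) term-by-term (mod 11).
  -3*X**2 ↦ -3·25·1·1 = -75
  -X*Z ↦ -1·5·1·9 = -45
  2*Y**2 ↦ 2·1·100·1 = 200
  -Y*Z ↦ -1·1·10·9 = -90
Sum: F(5, 10, 9) = (-75) + (-45) + (200) + (-90) = -10.
Reducing mod 11: -10 ≡ 1 (mod 11).
Since F(a, b, c) ≡ 1 ≠ 0 (mod 11), P does NOT lie on the curve.


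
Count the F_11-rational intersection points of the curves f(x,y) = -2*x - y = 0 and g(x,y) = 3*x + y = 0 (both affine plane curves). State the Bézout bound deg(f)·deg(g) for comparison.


Common zeros: {(0, 0)}; count = 1; Bézout bound = 1.

deg(f) = 1, deg(g) = 1, so Bézout bound = 1.
Scan x ∈ F_11. For each x, list the y ∈ F_11 with f(x, y) ≡ 0 and those with g(x, y) ≡ 0 (mod 11); the common zeros in that column are the intersection.
  x = 0: f ≡ 0 at y ∈ {0}; g ≡ 0 at y ∈ {0}; common: {0}.
  x = 1: f ≡ 0 at y ∈ {9}; g ≡ 0 at y ∈ {8}; common: ∅.
  x = 2: f ≡ 0 at y ∈ {7}; g ≡ 0 at y ∈ {5}; common: ∅.
  x = 3: f ≡ 0 at y ∈ {5}; g ≡ 0 at y ∈ {2}; common: ∅.
  x = 4: f ≡ 0 at y ∈ {3}; g ≡ 0 at y ∈ {10}; common: ∅.
  x = 5: f ≡ 0 at y ∈ {1}; g ≡ 0 at y ∈ {7}; common: ∅.
  x = 6: f ≡ 0 at y ∈ {10}; g ≡ 0 at y ∈ {4}; common: ∅.
  x = 7: f ≡ 0 at y ∈ {8}; g ≡ 0 at y ∈ {1}; common: ∅.
  x = 8: f ≡ 0 at y ∈ {6}; g ≡ 0 at y ∈ {9}; common: ∅.
  x = 9: f ≡ 0 at y ∈ {4}; g ≡ 0 at y ∈ {6}; common: ∅.
  x = 10: f ≡ 0 at y ∈ {2}; g ≡ 0 at y ∈ {3}; common: ∅.
Collecting: common zeros = {(0, 0)}, so the count is 1.
Comparison with the Bézout bound: 1 ≤ 1 = deg(f)·deg(g), as expected for curves with no common component (the bound is attained).


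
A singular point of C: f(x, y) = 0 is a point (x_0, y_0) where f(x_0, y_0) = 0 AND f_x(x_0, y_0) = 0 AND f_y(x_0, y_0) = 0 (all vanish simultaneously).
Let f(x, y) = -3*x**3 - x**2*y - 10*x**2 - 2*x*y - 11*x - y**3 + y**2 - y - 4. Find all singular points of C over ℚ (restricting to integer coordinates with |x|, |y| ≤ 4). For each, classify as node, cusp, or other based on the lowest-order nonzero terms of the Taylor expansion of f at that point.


Singular points: {(-1, 0)}; classification: node.

Compute partial derivatives:
  f_x = -9*x**2 - 2*x*y - 20*x - 2*y - 11.
  f_y = -x**2 - 2*x - 3*y**2 + 2*y - 1.
Scan x_0 ∈ {−4, ..., 4}. For each x_0, f_y(x_0, y) is a polynomial in y; find its integer roots y ∈ {−4, ..., 4}, then test f_x and f at those candidates.
  x = -4: f_y(-4, y) = -3*y**2 + 2*y - 9; no integer root y with |y| ≤ 4.
  x = -3: f_y(-3, y) = -3*y**2 + 2*y - 4; no integer root y with |y| ≤ 4.
  x = -2: f_y(-2, y) = -3*y**2 + 2*y - 1; no integer root y with |y| ≤ 4.
  x = -1: f_y(-1, y) = -3*y**2 + 2*y; vanishes at y ∈ {0}. (-1, 0): f_x = 0, f = 0 — SINGULAR.
  x = 0: f_y(0, y) = -3*y**2 + 2*y - 1; no integer root y with |y| ≤ 4.
  x = 1: f_y(1, y) = -3*y**2 + 2*y - 4; no integer root y with |y| ≤ 4.
  x = 2: f_y(2, y) = -3*y**2 + 2*y - 9; no integer root y with |y| ≤ 4.
  x = 3: f_y(3, y) = -3*y**2 + 2*y - 16; no integer root y with |y| ≤ 4.
  x = 4: f_y(4, y) = -3*y**2 + 2*y - 25; no integer root y with |y| ≤ 4.
Only singular point on the grid: (-1, 0).
Classify: substitute x = -1 + u, y = 0 + v and expand: f = -3*u**3 - u**2*v - u**2 - v**3 + v**2.
No constant or linear terms (consistent with a singular point). Quadratic part: -u**2 + v**2. Cubic part: -3*u**3 - u**2*v - v**3.
The quadratic part v**2 - u**2 = (v − u)(v + u) splits into two distinct linear factors, so there are two distinct tangent lines y − 0 = ±(x − -1) — this is a node (ordinary double point).
Classification: node.


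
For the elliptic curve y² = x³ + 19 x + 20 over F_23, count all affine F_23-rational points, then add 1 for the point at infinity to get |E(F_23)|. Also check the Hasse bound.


Affine points = {(3, 9), (3, 14), (7, 6), (7, 17), (9, 0), (13, 7), (13, 16), (15, 0), (16, 2), (16, 21), (17, 9), (17, 14), (19, 8), (19, 15), (22, 0)}; affine count = 15; |E(F_23)| = 16.

Discriminant check: Δ ∝ 4a³ + 27b² = 4·19³ + 27·20² = 4·6859 + 27·400 ≡ 10 (mod 23). Nonzero ⇒ E is nonsingular.
For each x ∈ F_23, compute rhs = x³ + 19·x + 20 mod 23, then count y ∈ F_23 with y² ≡ rhs.
  x = 0: rhs = 20, matching y values: none (0 points).
  x = 1: rhs = 17, matching y values: none (0 points).
  x = 2: rhs = 20, matching y values: none (0 points).
  x = 3: rhs = 12, matching y values: 9, 14 (2 points).
  x = 4: rhs = 22, matching y values: none (0 points).
  x = 5: rhs = 10, matching y values: none (0 points).
  x = 6: rhs = 5, matching y values: none (0 points).
  x = 7: rhs = 13, matching y values: 6, 17 (2 points).
  x = 8: rhs = 17, matching y values: none (0 points).
  x = 9: rhs = 0, matching y values: 0 (1 points).
  x = 10: rhs = 14, matching y values: none (0 points).
  x = 11: rhs = 19, matching y values: none (0 points).
  x = 12: rhs = 21, matching y values: none (0 points).
  x = 13: rhs = 3, matching y values: 7, 16 (2 points).
  x = 14: rhs = 17, matching y values: none (0 points).
  x = 15: rhs = 0, matching y values: 0 (1 points).
  x = 16: rhs = 4, matching y values: 2, 21 (2 points).
  x = 17: rhs = 12, matching y values: 9, 14 (2 points).
  x = 18: rhs = 7, matching y values: none (0 points).
  x = 19: rhs = 18, matching y values: 8, 15 (2 points).
  x = 20: rhs = 5, matching y values: none (0 points).
  x = 21: rhs = 20, matching y values: none (0 points).
  x = 22: rhs = 0, matching y values: 0 (1 points).
Total affine count: 15.
Full point count |E(F_23)| = 15 + 1 = 16.
Hasse bound: |16 − (23+1)| = |-8| = 8 ≤ 2√23 ≈ 9.5917 ✓.
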